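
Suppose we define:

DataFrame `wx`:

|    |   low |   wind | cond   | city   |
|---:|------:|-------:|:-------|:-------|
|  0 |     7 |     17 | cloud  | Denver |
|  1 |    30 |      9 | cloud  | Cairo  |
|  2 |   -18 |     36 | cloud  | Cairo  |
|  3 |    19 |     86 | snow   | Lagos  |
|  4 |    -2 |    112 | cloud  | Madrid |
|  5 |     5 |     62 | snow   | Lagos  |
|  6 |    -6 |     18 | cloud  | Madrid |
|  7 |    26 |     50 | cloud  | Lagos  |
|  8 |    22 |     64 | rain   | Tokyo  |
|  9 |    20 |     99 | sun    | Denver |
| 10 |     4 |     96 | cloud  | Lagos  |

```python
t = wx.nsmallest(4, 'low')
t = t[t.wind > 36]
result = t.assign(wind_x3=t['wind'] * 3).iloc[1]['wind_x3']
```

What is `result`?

take 4 rows with smallest low:
    low  wind   cond    city
2   -18    36  cloud   Cairo
6    -6    18  cloud  Madrid
4    -2   112  cloud  Madrid
10    4    96  cloud   Lagos
filter rows where wind > 36:
    low  wind   cond    city
4    -2   112  cloud  Madrid
10    4    96  cloud   Lagos
add column wind_x3 = t['wind'] * 3:
    low  wind   cond    city  wind_x3
4    -2   112  cloud  Madrid      336
10    4    96  cloud   Lagos      288
Reading off the value at position 1, column 'wind_x3', we get 288.

288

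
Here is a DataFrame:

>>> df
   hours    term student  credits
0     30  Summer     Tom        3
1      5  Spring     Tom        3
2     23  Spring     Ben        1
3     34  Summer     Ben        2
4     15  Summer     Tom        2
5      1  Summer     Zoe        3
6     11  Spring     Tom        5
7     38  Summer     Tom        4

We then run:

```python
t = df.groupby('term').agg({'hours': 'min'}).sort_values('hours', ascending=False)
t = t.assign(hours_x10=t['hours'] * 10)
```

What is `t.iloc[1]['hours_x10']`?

group by term, min of hours:
        hours
term         
Spring      5
Summer      1
sort by hours descending:
        hours
term         
Spring      5
Summer      1
add column hours_x10 = t['hours'] * 10:
        hours  hours_x10
term                    
Spring      5         50
Summer      1         10
Taking the value at position 1, column 'hours_x10' gives 10.

10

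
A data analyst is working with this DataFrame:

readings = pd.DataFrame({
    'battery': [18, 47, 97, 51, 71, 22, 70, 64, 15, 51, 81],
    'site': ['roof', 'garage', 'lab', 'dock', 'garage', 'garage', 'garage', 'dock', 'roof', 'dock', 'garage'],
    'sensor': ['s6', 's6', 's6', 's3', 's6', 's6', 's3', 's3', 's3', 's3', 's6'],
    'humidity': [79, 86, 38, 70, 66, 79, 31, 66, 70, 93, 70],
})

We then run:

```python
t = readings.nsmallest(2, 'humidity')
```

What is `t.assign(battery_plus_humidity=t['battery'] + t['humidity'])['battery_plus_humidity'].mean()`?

118.0

take 2 rows with smallest humidity:
   battery    site sensor  humidity
6       70  garage     s3        31
2       97     lab     s6        38
add column battery_plus_humidity = t['battery'] + t['humidity']:
   battery    site sensor  humidity  battery_plus_humidity
6       70  garage     s3        31                    101
2       97     lab     s6        38                    135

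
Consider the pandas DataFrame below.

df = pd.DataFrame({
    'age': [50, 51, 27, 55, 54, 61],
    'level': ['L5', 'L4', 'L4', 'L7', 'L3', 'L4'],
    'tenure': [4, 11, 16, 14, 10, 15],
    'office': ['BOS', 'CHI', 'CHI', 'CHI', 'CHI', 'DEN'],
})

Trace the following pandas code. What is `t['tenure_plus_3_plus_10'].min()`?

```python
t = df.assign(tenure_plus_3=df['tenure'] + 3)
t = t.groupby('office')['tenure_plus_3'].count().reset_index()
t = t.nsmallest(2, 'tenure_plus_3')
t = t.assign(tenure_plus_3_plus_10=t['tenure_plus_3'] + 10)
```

11

add column tenure_plus_3 = df['tenure'] + 3:
   age level  tenure office  tenure_plus_3
0   50    L5       4    BOS              7
1   51    L4      11    CHI             14
2   27    L4      16    CHI             19
3   55    L7      14    CHI             17
4   54    L3      10    CHI             13
5   61    L4      15    DEN             18
group by office, count of tenure_plus_3:
office
BOS    1
CHI    4
DEN    1
Name: tenure_plus_3, dtype: int64
reset_index():
  office  tenure_plus_3
0    BOS              1
1    CHI              4
2    DEN              1
take 2 rows with smallest tenure_plus_3:
  office  tenure_plus_3
0    BOS              1
2    DEN              1
add column tenure_plus_3_plus_10 = t['tenure_plus_3'] + 10:
  office  tenure_plus_3  tenure_plus_3_plus_10
0    BOS              1                     11
2    DEN              1                     11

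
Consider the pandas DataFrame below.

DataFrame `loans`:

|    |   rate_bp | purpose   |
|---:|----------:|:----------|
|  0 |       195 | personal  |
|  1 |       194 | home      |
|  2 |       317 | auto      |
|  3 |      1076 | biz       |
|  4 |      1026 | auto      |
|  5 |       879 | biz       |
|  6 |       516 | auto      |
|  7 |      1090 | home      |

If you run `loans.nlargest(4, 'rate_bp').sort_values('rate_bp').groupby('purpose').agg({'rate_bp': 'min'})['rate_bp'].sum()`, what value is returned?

take 4 rows with largest rate_bp:
   rate_bp purpose
7     1090    home
3     1076     biz
4     1026    auto
5      879     biz
sort by rate_bp:
   rate_bp purpose
5      879     biz
4     1026    auto
3     1076     biz
7     1090    home
group by purpose, min of rate_bp:
         rate_bp
purpose         
auto        1026
biz          879
home        1090
The sum of column 'rate_bp' is 2995.

2995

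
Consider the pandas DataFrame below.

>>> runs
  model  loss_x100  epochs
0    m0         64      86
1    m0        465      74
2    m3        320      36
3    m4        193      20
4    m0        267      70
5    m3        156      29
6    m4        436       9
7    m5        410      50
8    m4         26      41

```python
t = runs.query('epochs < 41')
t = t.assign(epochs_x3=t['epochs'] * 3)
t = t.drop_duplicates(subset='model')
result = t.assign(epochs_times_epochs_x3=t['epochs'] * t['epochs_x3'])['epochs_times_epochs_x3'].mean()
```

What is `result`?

2544.0

filter rows where epochs < 41:
  model  loss_x100  epochs
2    m3        320      36
3    m4        193      20
5    m3        156      29
6    m4        436       9
add column epochs_x3 = t['epochs'] * 3:
  model  loss_x100  epochs  epochs_x3
2    m3        320      36        108
3    m4        193      20         60
5    m3        156      29         87
6    m4        436       9         27
drop duplicate model (keep=first):
  model  loss_x100  epochs  epochs_x3
2    m3        320      36        108
3    m4        193      20         60
add column epochs_times_epochs_x3 = t['epochs'] * t['epochs_x3']:
  model  loss_x100  epochs  epochs_x3  epochs_times_epochs_x3
2    m3        320      36        108                    3888
3    m4        193      20         60                    1200
Finally, mean of column 'epochs_times_epochs_x3' = 2544.0.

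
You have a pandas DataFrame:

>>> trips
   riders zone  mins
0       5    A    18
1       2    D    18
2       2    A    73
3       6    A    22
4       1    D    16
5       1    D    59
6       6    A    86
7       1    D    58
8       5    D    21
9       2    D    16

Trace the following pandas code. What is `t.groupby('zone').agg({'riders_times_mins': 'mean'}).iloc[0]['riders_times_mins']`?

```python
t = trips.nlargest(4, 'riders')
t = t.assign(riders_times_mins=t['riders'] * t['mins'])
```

246.0

take 4 rows with largest riders:
   riders zone  mins
3       6    A    22
6       6    A    86
0       5    A    18
8       5    D    21
add column riders_times_mins = t['riders'] * t['mins']:
   riders zone  mins  riders_times_mins
3       6    A    22                132
6       6    A    86                516
0       5    A    18                 90
8       5    D    21                105
group by zone, mean of riders_times_mins:
      riders_times_mins
zone                   
A                 246.0
D                 105.0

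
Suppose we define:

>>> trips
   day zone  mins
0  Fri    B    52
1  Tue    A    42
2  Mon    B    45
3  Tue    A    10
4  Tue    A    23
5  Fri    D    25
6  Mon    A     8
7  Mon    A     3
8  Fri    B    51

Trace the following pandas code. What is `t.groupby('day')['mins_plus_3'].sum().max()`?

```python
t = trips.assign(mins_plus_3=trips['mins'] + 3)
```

add column mins_plus_3 = trips['mins'] + 3:
   day zone  mins  mins_plus_3
0  Fri    B    52           55
1  Tue    A    42           45
2  Mon    B    45           48
3  Tue    A    10           13
4  Tue    A    23           26
5  Fri    D    25           28
6  Mon    A     8           11
7  Mon    A     3            6
8  Fri    B    51           54
group by day, sum of mins_plus_3:
day
Fri    137
Mon     65
Tue     84
Name: mins_plus_3, dtype: int64
Then the max of the resulting series: 137

137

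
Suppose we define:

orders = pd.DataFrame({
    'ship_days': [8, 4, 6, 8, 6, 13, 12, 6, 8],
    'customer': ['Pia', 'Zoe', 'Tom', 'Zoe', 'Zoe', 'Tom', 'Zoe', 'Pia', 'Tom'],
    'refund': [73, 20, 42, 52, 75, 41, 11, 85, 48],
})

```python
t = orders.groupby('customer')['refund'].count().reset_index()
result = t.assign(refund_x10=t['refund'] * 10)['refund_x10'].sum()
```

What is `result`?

group by customer, count of refund:
customer
Pia    2
Tom    3
Zoe    4
Name: refund, dtype: int64
reset_index():
  customer  refund
0      Pia       2
1      Tom       3
2      Zoe       4
add column refund_x10 = t['refund'] * 10:
  customer  refund  refund_x10
0      Pia       2          20
1      Tom       3          30
2      Zoe       4          40
So sum() = 90.

90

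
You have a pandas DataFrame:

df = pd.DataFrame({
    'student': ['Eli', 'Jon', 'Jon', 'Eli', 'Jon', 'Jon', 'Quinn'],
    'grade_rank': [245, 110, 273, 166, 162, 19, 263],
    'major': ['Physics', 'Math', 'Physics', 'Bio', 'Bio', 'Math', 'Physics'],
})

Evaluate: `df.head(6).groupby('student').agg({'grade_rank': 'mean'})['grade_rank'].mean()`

take first 6 rows:
  student  grade_rank    major
0     Eli         245  Physics
1     Jon         110     Math
2     Jon         273  Physics
3     Eli         166      Bio
4     Jon         162      Bio
5     Jon          19     Math
group by student, mean of grade_rank:
         grade_rank
student            
Eli           205.5
Jon           141.0

173.25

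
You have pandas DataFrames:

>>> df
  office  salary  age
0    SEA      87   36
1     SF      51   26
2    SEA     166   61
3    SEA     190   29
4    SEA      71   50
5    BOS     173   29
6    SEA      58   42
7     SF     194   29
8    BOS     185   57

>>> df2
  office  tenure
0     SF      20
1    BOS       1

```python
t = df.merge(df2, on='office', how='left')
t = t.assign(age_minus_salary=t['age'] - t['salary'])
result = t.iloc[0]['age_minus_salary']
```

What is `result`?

-51

merge on 'office' (how='left') → 9 rows:
  office  salary  age  tenure
0    SEA      87   36     NaN
1     SF      51   26    20.0
2    SEA     166   61     NaN
3    SEA     190   29     NaN
4    SEA      71   50     NaN
5    BOS     173   29     1.0
6    SEA      58   42     NaN
7     SF     194   29    20.0
8    BOS     185   57     1.0
add column age_minus_salary = t['age'] - t['salary']:
  office  salary  age  tenure  age_minus_salary
0    SEA      87   36     NaN               -51
1     SF      51   26    20.0               -25
2    SEA     166   61     NaN              -105
3    SEA     190   29     NaN              -161
4    SEA      71   50     NaN               -21
5    BOS     173   29     1.0              -144
6    SEA      58   42     NaN               -16
7     SF     194   29    20.0              -165
8    BOS     185   57     1.0              -128
Reading off the value at position 0, column 'age_minus_salary', we get -51.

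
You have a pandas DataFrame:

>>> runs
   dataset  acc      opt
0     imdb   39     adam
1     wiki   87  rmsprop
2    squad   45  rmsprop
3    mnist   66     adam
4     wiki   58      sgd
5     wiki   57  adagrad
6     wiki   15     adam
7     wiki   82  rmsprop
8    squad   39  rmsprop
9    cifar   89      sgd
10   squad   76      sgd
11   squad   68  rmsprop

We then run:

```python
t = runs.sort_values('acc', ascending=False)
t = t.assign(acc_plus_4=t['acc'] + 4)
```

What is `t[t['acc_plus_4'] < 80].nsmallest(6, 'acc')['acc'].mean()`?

sort by acc descending:
   dataset  acc      opt
9    cifar   89      sgd
1     wiki   87  rmsprop
7     wiki   82  rmsprop
10   squad   76      sgd
11   squad   68  rmsprop
3    mnist   66     adam
4     wiki   58      sgd
5     wiki   57  adagrad
2    squad   45  rmsprop
0     imdb   39     adam
8    squad   39  rmsprop
6     wiki   15     adam
add column acc_plus_4 = t['acc'] + 4:
   dataset  acc      opt  acc_plus_4
9    cifar   89      sgd          93
1     wiki   87  rmsprop          91
7     wiki   82  rmsprop          86
10   squad   76      sgd          80
11   squad   68  rmsprop          72
3    mnist   66     adam          70
4     wiki   58      sgd          62
5     wiki   57  adagrad          61
2    squad   45  rmsprop          49
0     imdb   39     adam          43
8    squad   39  rmsprop          43
6     wiki   15     adam          19
filter rows where acc_plus_4 < 80:
   dataset  acc      opt  acc_plus_4
11   squad   68  rmsprop          72
3    mnist   66     adam          70
4     wiki   58      sgd          62
5     wiki   57  adagrad          61
2    squad   45  rmsprop          49
0     imdb   39     adam          43
8    squad   39  rmsprop          43
6     wiki   15     adam          19
take 6 rows with smallest acc:
  dataset  acc      opt  acc_plus_4
6    wiki   15     adam          19
0    imdb   39     adam          43
8   squad   39  rmsprop          43
2   squad   45  rmsprop          49
5    wiki   57  adagrad          61
4    wiki   58      sgd          62
Reading off the mean of column 'acc', we get 42.1666666667.

42.1666666667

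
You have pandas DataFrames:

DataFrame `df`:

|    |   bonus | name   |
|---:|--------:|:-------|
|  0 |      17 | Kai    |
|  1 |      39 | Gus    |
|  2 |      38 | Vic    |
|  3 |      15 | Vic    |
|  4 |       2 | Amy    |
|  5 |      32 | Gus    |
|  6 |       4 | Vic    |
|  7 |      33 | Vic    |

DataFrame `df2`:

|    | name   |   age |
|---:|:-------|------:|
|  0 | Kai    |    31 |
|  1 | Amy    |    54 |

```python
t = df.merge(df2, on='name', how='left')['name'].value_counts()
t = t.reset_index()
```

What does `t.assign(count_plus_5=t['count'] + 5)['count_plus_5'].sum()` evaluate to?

28

merge on 'name' (how='left') → 8 rows:
   bonus name   age
0     17  Kai  31.0
1     39  Gus   NaN
2     38  Vic   NaN
3     15  Vic   NaN
4      2  Amy  54.0
5     32  Gus   NaN
6      4  Vic   NaN
7     33  Vic   NaN
value_counts of name:
name
Vic    4
Gus    2
Kai    1
Amy    1
Name: count, dtype: int64
reset_index():
  name  count
0  Vic      4
1  Gus      2
2  Kai      1
3  Amy      1
add column count_plus_5 = t['count'] + 5:
  name  count  count_plus_5
0  Vic      4             9
1  Gus      2             7
2  Kai      1             6
3  Amy      1             6
The sum of column 'count_plus_5' is 28.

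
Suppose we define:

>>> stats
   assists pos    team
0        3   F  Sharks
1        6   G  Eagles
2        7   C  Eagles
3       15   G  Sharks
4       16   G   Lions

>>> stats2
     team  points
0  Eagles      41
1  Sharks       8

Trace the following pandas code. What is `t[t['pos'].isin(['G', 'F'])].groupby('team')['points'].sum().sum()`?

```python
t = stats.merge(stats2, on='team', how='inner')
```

57

merge on 'team' (how='inner') → 4 rows:
   assists pos    team  points
0        3   F  Sharks       8
1        6   G  Eagles      41
2        7   C  Eagles      41
3       15   G  Sharks       8
filter rows where pos in ['G', 'F']:
   assists pos    team  points
0        3   F  Sharks       8
1        6   G  Eagles      41
3       15   G  Sharks       8
group by team, sum of points:
team
Eagles    41
Sharks    16
Name: points, dtype: int64
Reading off the sum of the resulting series, we get 57.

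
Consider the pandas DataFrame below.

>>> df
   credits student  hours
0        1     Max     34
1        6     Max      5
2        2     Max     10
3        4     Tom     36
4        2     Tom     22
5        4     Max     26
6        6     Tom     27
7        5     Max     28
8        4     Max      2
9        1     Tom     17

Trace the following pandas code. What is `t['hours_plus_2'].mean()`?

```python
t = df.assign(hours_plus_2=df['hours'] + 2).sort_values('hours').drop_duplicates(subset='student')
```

add column hours_plus_2 = df['hours'] + 2:
   credits student  hours  hours_plus_2
0        1     Max     34            36
1        6     Max      5             7
2        2     Max     10            12
3        4     Tom     36            38
4        2     Tom     22            24
5        4     Max     26            28
6        6     Tom     27            29
7        5     Max     28            30
8        4     Max      2             4
9        1     Tom     17            19
sort by hours:
   credits student  hours  hours_plus_2
8        4     Max      2             4
1        6     Max      5             7
2        2     Max     10            12
9        1     Tom     17            19
4        2     Tom     22            24
5        4     Max     26            28
6        6     Tom     27            29
7        5     Max     28            30
0        1     Max     34            36
3        4     Tom     36            38
drop duplicate student (keep=first):
   credits student  hours  hours_plus_2
8        4     Max      2             4
9        1     Tom     17            19

11.5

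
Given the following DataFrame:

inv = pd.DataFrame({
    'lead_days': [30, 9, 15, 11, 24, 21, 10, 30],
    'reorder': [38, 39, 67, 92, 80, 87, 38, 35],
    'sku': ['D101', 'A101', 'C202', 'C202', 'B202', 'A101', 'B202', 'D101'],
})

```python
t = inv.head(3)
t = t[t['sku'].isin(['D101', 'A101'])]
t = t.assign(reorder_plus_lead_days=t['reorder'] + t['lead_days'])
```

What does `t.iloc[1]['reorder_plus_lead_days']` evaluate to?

take first 3 rows:
   lead_days  reorder   sku
0         30       38  D101
1          9       39  A101
2         15       67  C202
filter rows where sku in ['D101', 'A101']:
   lead_days  reorder   sku
0         30       38  D101
1          9       39  A101
add column reorder_plus_lead_days = t['reorder'] + t['lead_days']:
   lead_days  reorder   sku  reorder_plus_lead_days
0         30       38  D101                      68
1          9       39  A101                      48

48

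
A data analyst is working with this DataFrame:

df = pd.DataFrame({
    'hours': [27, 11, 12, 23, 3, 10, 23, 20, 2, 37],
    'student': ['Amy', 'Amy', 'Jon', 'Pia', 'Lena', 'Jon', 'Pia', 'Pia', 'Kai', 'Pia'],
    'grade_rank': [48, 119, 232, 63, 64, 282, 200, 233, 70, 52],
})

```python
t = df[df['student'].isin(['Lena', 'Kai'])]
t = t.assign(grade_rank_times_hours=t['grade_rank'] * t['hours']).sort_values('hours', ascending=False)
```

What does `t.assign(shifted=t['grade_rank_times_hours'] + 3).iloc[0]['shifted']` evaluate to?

195

filter rows where student in ['Lena', 'Kai']:
   hours student  grade_rank
4      3    Lena          64
8      2     Kai          70
add column grade_rank_times_hours = t['grade_rank'] * t['hours']:
   hours student  grade_rank  grade_rank_times_hours
4      3    Lena          64                     192
8      2     Kai          70                     140
sort by hours descending:
   hours student  grade_rank  grade_rank_times_hours
4      3    Lena          64                     192
8      2     Kai          70                     140
add column shifted = t['grade_rank_times_hours'] + 3:
   hours student  grade_rank  grade_rank_times_hours  shifted
4      3    Lena          64                     192      195
8      2     Kai          70                     140      143
The value at position 0, column 'shifted' is 195.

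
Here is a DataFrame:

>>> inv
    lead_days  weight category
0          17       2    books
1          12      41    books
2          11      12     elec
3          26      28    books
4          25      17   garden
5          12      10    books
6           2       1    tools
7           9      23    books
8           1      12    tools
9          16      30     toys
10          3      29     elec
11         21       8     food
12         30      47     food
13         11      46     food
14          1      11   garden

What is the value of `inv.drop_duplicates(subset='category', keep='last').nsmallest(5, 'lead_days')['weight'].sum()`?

drop duplicate category (keep=last):
    lead_days  weight category
7           9      23    books
8           1      12    tools
9          16      30     toys
10          3      29     elec
13         11      46     food
14          1      11   garden
take 5 rows with smallest lead_days:
    lead_days  weight category
8           1      12    tools
14          1      11   garden
10          3      29     elec
7           9      23    books
13         11      46     food
Hence 121.

121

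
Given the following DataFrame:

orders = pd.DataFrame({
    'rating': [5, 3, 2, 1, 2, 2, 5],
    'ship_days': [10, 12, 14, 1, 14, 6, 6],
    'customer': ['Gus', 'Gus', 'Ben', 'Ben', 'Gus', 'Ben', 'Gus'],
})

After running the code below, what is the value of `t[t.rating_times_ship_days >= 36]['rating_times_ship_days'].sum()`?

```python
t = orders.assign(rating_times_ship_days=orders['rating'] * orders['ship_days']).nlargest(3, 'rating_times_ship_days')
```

add column rating_times_ship_days = orders['rating'] * orders['ship_days']:
   rating  ship_days customer  rating_times_ship_days
0       5         10      Gus                      50
1       3         12      Gus                      36
2       2         14      Ben                      28
3       1          1      Ben                       1
4       2         14      Gus                      28
5       2          6      Ben                      12
6       5          6      Gus                      30
take 3 rows with largest rating_times_ship_days:
   rating  ship_days customer  rating_times_ship_days
0       5         10      Gus                      50
1       3         12      Gus                      36
6       5          6      Gus                      30
filter rows where rating_times_ship_days >= 36:
   rating  ship_days customer  rating_times_ship_days
0       5         10      Gus                      50
1       3         12      Gus                      36
Reading off the sum of column 'rating_times_ship_days', we get 86.

86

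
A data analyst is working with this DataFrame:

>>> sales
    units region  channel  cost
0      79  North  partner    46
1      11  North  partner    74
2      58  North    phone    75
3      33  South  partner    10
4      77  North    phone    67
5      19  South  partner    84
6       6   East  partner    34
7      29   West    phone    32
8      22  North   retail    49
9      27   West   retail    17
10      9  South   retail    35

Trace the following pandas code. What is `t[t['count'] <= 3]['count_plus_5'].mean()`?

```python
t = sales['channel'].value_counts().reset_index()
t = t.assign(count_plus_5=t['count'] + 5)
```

value_counts of channel:
channel
partner    5
phone      3
retail     3
Name: count, dtype: int64
reset_index():
   channel  count
0  partner      5
1    phone      3
2   retail      3
add column count_plus_5 = t['count'] + 5:
   channel  count  count_plus_5
0  partner      5            10
1    phone      3             8
2   retail      3             8
filter rows where count <= 3:
  channel  count  count_plus_5
1   phone      3             8
2  retail      3             8
Hence 8.0.

8.0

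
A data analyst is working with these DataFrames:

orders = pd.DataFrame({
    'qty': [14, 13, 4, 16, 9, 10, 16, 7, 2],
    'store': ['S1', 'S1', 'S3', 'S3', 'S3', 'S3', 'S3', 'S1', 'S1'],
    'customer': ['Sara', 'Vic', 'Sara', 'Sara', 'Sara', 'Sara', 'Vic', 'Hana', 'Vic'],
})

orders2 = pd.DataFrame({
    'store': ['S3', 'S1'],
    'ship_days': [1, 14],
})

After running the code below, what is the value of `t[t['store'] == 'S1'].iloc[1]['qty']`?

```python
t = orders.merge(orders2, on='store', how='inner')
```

13

merge on 'store' (how='inner') → 9 rows:
   qty store customer  ship_days
0   14    S1     Sara         14
1   13    S1      Vic         14
2    4    S3     Sara          1
3   16    S3     Sara          1
4    9    S3     Sara          1
5   10    S3     Sara          1
6   16    S3      Vic          1
7    7    S1     Hana         14
8    2    S1      Vic         14
filter rows where store == 'S1':
   qty store customer  ship_days
0   14    S1     Sara         14
1   13    S1      Vic         14
7    7    S1     Hana         14
8    2    S1      Vic         14
Reading off the value at position 1, column 'qty', we get 13.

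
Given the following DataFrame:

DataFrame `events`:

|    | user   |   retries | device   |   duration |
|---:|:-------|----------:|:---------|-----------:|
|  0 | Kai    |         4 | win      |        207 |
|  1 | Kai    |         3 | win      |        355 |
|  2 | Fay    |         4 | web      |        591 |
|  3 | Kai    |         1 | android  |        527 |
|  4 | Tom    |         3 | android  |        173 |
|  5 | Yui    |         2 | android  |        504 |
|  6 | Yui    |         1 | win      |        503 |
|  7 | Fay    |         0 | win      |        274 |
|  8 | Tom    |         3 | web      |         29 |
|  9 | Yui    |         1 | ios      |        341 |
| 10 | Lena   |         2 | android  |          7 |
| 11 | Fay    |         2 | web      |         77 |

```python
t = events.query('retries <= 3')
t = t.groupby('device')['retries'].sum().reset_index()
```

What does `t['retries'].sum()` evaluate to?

filter rows where retries <= 3:
    user  retries   device  duration
1    Kai        3      win       355
3    Kai        1  android       527
4    Tom        3  android       173
5    Yui        2  android       504
6    Yui        1      win       503
7    Fay        0      win       274
8    Tom        3      web        29
9    Yui        1      ios       341
10  Lena        2  android         7
11   Fay        2      web        77
group by device, sum of retries:
device
android    8
ios        1
web        5
win        4
Name: retries, dtype: int64
reset_index():
    device  retries
0  android        8
1      ios        1
2      web        5
3      win        4
Hence 18.

18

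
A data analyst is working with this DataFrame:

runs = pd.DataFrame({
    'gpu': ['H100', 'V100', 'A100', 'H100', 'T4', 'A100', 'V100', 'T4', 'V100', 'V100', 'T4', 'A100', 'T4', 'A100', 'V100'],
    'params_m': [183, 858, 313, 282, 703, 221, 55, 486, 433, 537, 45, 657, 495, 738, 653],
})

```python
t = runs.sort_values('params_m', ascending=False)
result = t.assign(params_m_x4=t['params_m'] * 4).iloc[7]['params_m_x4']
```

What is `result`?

1944

sort by params_m descending:
     gpu  params_m
1   V100       858
13  A100       738
4     T4       703
11  A100       657
14  V100       653
9   V100       537
12    T4       495
7     T4       486
8   V100       433
2   A100       313
3   H100       282
5   A100       221
0   H100       183
6   V100        55
10    T4        45
add column params_m_x4 = t['params_m'] * 4:
     gpu  params_m  params_m_x4
1   V100       858         3432
13  A100       738         2952
4     T4       703         2812
11  A100       657         2628
14  V100       653         2612
9   V100       537         2148
12    T4       495         1980
7     T4       486         1944
8   V100       433         1732
2   A100       313         1252
3   H100       282         1128
5   A100       221          884
0   H100       183          732
6   V100        55          220
10    T4        45          180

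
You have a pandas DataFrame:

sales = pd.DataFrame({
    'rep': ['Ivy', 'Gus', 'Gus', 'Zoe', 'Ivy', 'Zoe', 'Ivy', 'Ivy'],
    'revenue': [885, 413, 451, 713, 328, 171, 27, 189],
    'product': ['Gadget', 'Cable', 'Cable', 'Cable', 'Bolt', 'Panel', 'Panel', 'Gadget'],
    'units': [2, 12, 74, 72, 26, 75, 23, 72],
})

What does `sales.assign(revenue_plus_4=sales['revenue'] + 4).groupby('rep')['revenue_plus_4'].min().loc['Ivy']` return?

add column revenue_plus_4 = sales['revenue'] + 4:
   rep  revenue product  units  revenue_plus_4
0  Ivy      885  Gadget      2             889
1  Gus      413   Cable     12             417
2  Gus      451   Cable     74             455
3  Zoe      713   Cable     72             717
4  Ivy      328    Bolt     26             332
5  Zoe      171   Panel     75             175
6  Ivy       27   Panel     23              31
7  Ivy      189  Gadget     72             193
group by rep, min of revenue_plus_4:
rep
Gus    417
Ivy     31
Zoe    175
Name: revenue_plus_4, dtype: int64

31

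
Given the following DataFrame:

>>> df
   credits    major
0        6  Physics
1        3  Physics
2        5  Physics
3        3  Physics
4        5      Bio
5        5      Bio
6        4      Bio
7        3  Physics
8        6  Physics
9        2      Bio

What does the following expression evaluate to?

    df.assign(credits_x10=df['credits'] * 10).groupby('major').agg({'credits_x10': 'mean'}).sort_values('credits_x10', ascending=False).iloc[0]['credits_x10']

43.3333333333

add column credits_x10 = df['credits'] * 10:
   credits    major  credits_x10
0        6  Physics           60
1        3  Physics           30
2        5  Physics           50
3        3  Physics           30
4        5      Bio           50
5        5      Bio           50
6        4      Bio           40
7        3  Physics           30
8        6  Physics           60
9        2      Bio           20
group by major, mean of credits_x10:
         credits_x10
major               
Bio        40.000000
Physics    43.333333
sort by credits_x10 descending:
         credits_x10
major               
Physics    43.333333
Bio        40.000000
value at position 0, column 'credits_x10' → 43.3333333333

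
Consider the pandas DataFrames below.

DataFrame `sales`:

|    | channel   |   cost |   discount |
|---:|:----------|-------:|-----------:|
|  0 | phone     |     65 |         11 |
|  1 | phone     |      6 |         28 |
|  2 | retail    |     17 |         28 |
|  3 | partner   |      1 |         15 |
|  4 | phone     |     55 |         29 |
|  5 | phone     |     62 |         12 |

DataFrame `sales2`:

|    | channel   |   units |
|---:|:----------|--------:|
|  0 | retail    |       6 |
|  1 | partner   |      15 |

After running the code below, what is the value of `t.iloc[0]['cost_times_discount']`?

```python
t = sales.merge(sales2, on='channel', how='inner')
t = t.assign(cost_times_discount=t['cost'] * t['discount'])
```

merge on 'channel' (how='inner') → 2 rows:
   channel  cost  discount  units
0   retail    17        28      6
1  partner     1        15     15
add column cost_times_discount = t['cost'] * t['discount']:
   channel  cost  discount  units  cost_times_discount
0   retail    17        28      6                  476
1  partner     1        15     15                   15

476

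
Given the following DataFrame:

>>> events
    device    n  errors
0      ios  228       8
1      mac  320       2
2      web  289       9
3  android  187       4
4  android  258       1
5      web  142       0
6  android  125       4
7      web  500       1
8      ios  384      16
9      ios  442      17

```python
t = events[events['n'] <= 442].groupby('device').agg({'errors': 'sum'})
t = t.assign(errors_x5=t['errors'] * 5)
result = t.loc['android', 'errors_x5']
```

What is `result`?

filter rows where n <= 442:
    device    n  errors
0      ios  228       8
1      mac  320       2
2      web  289       9
3  android  187       4
4  android  258       1
5      web  142       0
6  android  125       4
8      ios  384      16
9      ios  442      17
group by device, sum of errors:
         errors
device         
android       9
ios          41
mac           2
web           9
add column errors_x5 = t['errors'] * 5:
         errors  errors_x5
device                    
android       9         45
ios          41        205
mac           2         10
web           9         45

45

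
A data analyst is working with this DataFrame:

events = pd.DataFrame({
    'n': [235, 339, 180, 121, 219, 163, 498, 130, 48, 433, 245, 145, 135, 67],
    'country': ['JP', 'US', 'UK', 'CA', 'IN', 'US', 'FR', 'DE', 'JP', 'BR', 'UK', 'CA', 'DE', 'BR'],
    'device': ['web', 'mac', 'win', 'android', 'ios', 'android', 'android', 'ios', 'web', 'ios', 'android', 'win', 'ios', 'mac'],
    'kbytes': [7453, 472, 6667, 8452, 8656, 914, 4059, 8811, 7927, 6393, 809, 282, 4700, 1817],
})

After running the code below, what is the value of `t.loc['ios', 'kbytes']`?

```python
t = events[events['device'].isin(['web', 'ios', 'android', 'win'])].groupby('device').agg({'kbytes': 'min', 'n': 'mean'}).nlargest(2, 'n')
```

4700

filter rows where device in ['web', 'ios', 'android', 'win']:
      n country   device  kbytes
0   235      JP      web    7453
2   180      UK      win    6667
3   121      CA  android    8452
4   219      IN      ios    8656
5   163      US  android     914
6   498      FR  android    4059
7   130      DE      ios    8811
8    48      JP      web    7927
9   433      BR      ios    6393
10  245      UK  android     809
11  145      CA      win     282
12  135      DE      ios    4700
group by device: min(kbytes), mean(n):
         kbytes       n
device                 
android     809  256.75
ios        4700  229.25
web        7453  141.50
win         282  162.50
take 2 rows with largest n:
         kbytes       n
device                 
android     809  256.75
ios        4700  229.25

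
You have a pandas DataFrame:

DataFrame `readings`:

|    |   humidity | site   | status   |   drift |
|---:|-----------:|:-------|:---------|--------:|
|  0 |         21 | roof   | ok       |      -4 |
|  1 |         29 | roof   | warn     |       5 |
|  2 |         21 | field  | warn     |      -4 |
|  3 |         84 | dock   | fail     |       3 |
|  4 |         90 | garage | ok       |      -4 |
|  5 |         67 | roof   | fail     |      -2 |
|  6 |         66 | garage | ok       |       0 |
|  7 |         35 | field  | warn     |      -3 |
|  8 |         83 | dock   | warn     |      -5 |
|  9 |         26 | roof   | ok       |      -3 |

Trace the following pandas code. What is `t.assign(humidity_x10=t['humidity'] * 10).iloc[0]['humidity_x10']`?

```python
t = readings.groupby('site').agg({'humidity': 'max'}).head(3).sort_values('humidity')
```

350

group by site, max of humidity:
        humidity
site            
dock          84
field         35
garage        90
roof          67
take first 3 rows:
        humidity
site            
dock          84
field         35
garage        90
sort by humidity:
        humidity
site            
field         35
dock          84
garage        90
add column humidity_x10 = t['humidity'] * 10:
        humidity  humidity_x10
site                          
field         35           350
dock          84           840
garage        90           900
So iloc[0]['humidity_x10'] = 350.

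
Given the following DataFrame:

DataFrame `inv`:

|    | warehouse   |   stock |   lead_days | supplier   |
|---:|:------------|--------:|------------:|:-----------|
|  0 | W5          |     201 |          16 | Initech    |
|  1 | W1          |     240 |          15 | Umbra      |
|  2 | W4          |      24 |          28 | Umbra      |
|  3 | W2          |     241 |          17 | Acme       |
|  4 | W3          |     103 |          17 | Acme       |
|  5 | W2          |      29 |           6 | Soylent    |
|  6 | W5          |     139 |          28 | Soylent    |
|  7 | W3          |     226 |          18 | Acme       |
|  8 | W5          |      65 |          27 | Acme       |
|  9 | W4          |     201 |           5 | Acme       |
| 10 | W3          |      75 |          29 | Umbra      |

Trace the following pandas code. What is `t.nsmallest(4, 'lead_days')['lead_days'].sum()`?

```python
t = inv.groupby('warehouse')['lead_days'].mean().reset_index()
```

64.3333333333

group by warehouse, mean of lead_days:
warehouse
W1    15.000000
W2    11.500000
W3    21.333333
W4    16.500000
W5    23.666667
Name: lead_days, dtype: float64
reset_index():
  warehouse  lead_days
0        W1  15.000000
1        W2  11.500000
2        W3  21.333333
3        W4  16.500000
4        W5  23.666667
take 4 rows with smallest lead_days:
  warehouse  lead_days
1        W2  11.500000
0        W1  15.000000
3        W4  16.500000
2        W3  21.333333
Finally, sum of column 'lead_days' = 64.3333333333.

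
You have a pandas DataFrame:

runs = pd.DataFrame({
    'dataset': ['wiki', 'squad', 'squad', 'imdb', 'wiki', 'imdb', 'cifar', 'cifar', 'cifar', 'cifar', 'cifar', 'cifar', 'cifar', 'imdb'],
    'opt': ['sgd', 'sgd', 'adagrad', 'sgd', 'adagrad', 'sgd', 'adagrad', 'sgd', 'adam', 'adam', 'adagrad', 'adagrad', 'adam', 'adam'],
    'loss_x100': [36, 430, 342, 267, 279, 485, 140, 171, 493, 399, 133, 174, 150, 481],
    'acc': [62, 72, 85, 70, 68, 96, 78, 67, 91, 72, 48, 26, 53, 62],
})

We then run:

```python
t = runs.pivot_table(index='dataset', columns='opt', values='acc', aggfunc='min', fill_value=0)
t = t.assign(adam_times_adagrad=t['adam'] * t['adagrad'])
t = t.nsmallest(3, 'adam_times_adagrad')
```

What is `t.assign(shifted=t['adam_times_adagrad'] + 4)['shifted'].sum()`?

12

pivot: rows=dataset, cols=opt, min(acc):
opt      adagrad  adam  sgd
dataset                    
cifar         26    53   67
imdb           0    62   70
squad         85     0   72
wiki          68     0   62
add column adam_times_adagrad = t['adam'] * t['adagrad']:
opt      adagrad  adam  sgd  adam_times_adagrad
dataset                                        
cifar         26    53   67                1378
imdb           0    62   70                   0
squad         85     0   72                   0
wiki          68     0   62                   0
take 3 rows with smallest adam_times_adagrad:
opt      adagrad  adam  sgd  adam_times_adagrad
dataset                                        
imdb           0    62   70                   0
squad         85     0   72                   0
wiki          68     0   62                   0
add column shifted = t['adam_times_adagrad'] + 4:
opt      adagrad  adam  sgd  adam_times_adagrad  shifted
dataset                                                 
imdb           0    62   70                   0        4
squad         85     0   72                   0        4
wiki          68     0   62                   0        4
Hence 12.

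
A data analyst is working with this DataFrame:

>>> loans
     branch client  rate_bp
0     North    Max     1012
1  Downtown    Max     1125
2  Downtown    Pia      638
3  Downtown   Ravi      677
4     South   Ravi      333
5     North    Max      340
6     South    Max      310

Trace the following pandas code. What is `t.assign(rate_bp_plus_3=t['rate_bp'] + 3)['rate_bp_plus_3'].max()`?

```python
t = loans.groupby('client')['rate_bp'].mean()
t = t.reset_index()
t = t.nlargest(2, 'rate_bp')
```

group by client, mean of rate_bp:
client
Max     696.75
Pia     638.00
Ravi    505.00
Name: rate_bp, dtype: float64
reset_index():
  client  rate_bp
0    Max   696.75
1    Pia   638.00
2   Ravi   505.00
take 2 rows with largest rate_bp:
  client  rate_bp
0    Max   696.75
1    Pia   638.00
add column rate_bp_plus_3 = t['rate_bp'] + 3:
  client  rate_bp  rate_bp_plus_3
0    Max   696.75          699.75
1    Pia   638.00          641.00

699.75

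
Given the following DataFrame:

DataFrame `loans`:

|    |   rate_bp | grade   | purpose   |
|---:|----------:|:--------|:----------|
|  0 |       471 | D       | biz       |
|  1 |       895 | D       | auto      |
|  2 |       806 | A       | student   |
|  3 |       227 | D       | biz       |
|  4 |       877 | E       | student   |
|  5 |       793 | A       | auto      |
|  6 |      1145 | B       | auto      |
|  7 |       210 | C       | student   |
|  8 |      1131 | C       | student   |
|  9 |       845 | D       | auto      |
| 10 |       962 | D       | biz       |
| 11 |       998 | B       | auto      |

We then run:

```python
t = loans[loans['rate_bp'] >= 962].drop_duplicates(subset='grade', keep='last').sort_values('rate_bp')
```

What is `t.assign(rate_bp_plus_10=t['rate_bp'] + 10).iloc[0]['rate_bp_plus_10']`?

972

filter rows where rate_bp >= 962:
    rate_bp grade  purpose
6      1145     B     auto
8      1131     C  student
10      962     D      biz
11      998     B     auto
drop duplicate grade (keep=last):
    rate_bp grade  purpose
8      1131     C  student
10      962     D      biz
11      998     B     auto
sort by rate_bp:
    rate_bp grade  purpose
10      962     D      biz
11      998     B     auto
8      1131     C  student
add column rate_bp_plus_10 = t['rate_bp'] + 10:
    rate_bp grade  purpose  rate_bp_plus_10
10      962     D      biz              972
11      998     B     auto             1008
8      1131     C  student             1141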